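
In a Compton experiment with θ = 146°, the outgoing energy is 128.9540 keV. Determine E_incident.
239.5000 keV

Convert final energy to wavelength (hc ≈ 1239.842 keV·pm):
λ' = hc/E' = 1239.842 / 128.9540 = 9.6146 pm

Calculate the Compton shift:
Δλ = λ_C(1 - cos(146°))
Δλ = 2.4263 × (1 - cos(146°))
Δλ = 4.4378 pm

Initial wavelength:
λ = λ' - Δλ = 9.6146 - 4.4378 = 5.1768 pm

Initial energy:
E = hc/λ = 1239.842 / 5.1768 = 239.5000 keV

(Intermediate values are shown rounded; full precision is carried through to the final answer.)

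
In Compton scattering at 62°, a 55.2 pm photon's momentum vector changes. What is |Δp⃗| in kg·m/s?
1.2226e-23 kg·m/s

Photon momentum magnitude is p = h/λ.

Initial momentum:
p₀ = h/λ = 6.6261e-34/5.5200e-11 = 1.2004e-23 kg·m/s

After scattering:
λ' = λ + Δλ = 55.2 + 1.2872 = 56.4872 pm
p' = h/λ' = 6.6261e-34/5.6487e-11 = 1.1730e-23 kg·m/s

Momentum is a vector; the scattered photon's direction makes angle θ = 62° with the incident direction. The magnitude of the vector change Δp⃗ = p⃗₀ − p⃗' is found from the law of cosines:
|Δp⃗|² = p₀² + p'² − 2p₀p'cos θ
|Δp⃗|² = (1.2004e-23)² + (1.1730e-23)² − 2·1.2004e-23·1.1730e-23·cos(62°)
|Δp⃗| = 1.2226e-23 kg·m/s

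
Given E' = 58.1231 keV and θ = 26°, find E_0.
58.8000 keV

Convert final energy to wavelength (hc ≈ 1239.842 keV·pm):
λ' = hc/E' = 1239.842 / 58.1231 = 21.3313 pm

Calculate the Compton shift:
Δλ = λ_C(1 - cos(26°))
Δλ = 2.4263 × (1 - cos(26°))
Δλ = 0.2456 pm

Initial wavelength:
λ = λ' - Δλ = 21.3313 - 0.2456 = 21.0858 pm

Initial energy:
E = hc/λ = 1239.842 / 21.0858 = 58.8000 keV

(Intermediate values are shown rounded; full precision is carried through to the final answer.)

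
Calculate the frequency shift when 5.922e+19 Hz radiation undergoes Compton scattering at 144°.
2.750e+19 Hz (decrease)

Convert frequency to wavelength (c = 299792458 m/s):
λ₀ = c/f₀ = 299792458/5.922e+19 = 5.0623515e-12 m = 5.0624 pm

Calculate Compton shift:
Δλ = λ_C(1 - cos(144°)) = 4.3892 pm

Final wavelength:
λ' = λ₀ + Δλ = 5.0624 + 4.3892 = 9.4516 pm

Final frequency:
f' = c/λ' = 299792458/9.4515880e-12 = 3.1718740e+19 Hz

Frequency shift (decrease):
Δf = f₀ - f' = 5.922e+19 - 3.1718740e+19 = 2.750e+19 Hz

(Intermediate values are shown rounded; full precision is carried through to the final answer.)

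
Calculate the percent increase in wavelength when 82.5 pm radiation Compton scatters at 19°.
0.1602%

Calculate the Compton shift:
Δλ = λ_C(1 - cos(19°))
Δλ = 2.4263 × (1 - cos(19°))
Δλ = 2.4263 × 0.0545
Δλ = 0.1322 pm

Percentage change:
(Δλ/λ₀) × 100 = (0.1322/82.5) × 100
= 0.1602%

(Intermediate values are shown rounded; full precision is carried through to the final answer.)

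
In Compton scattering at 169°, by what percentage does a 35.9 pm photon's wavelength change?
13.3929%

Calculate the Compton shift:
Δλ = λ_C(1 - cos(169°))
Δλ = 2.4263 × (1 - cos(169°))
Δλ = 2.4263 × 1.9816
Δλ = 4.8080 pm

Percentage change:
(Δλ/λ₀) × 100 = (4.8080/35.9) × 100
= 13.3929%

(Intermediate values are shown rounded; full precision is carried through to the final answer.)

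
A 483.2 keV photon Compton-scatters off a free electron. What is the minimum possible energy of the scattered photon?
167.1280 keV (at θ = 180°)

The scattered photon has minimum energy when its wavelength is maximum, i.e., when the Compton shift Δλ = λ_C(1 − cos θ) is maximum. This occurs at θ = 180° (backscattering), giving Δλ_max = 2λ_C = 4.8526 pm.

Initial wavelength: λ₀ = hc/E₀ = 2.5659 pm
Maximum final wavelength: λ'_max = λ₀ + 2λ_C = 2.5659 + 4.8526 = 7.4185 pm
Minimum final energy: E'_min = hc/λ'_max = 167.1280 keV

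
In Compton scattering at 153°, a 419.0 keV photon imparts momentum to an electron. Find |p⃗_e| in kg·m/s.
3.0477e-22 kg·m/s

The electron is initially at rest, so by conservation of momentum:
p⃗_e = p⃗₀ − p⃗'  (incident photon momentum minus scattered photon momentum)

Photon momentum magnitudes (p = h/λ = E/c):
λ₀ = hc/E₀ = 2.9591 pm → p₀ = h/λ₀ = 2.2393e-22 kg·m/s
Δλ = λ_C(1 − cos 153°) = 4.5882 pm
λ' = 7.5472 pm → p' = h/λ' = 8.7795e-23 kg·m/s

The scattered photon makes angle θ = 153° with the incident direction, so by the law of cosines:
|p⃗_e|² = p₀² + p'² − 2p₀p'cos θ
|p⃗_e|² = (2.2393e-22)² + (8.7795e-23)² − 2·2.2393e-22·8.7795e-23·cos(153°)
|p⃗_e| = 3.0477e-22 kg·m/s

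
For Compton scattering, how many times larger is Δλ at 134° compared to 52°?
134° produces the larger shift by a factor of 4.409

Calculate both shifts using Δλ = λ_C(1 - cos θ):

For θ₁ = 52°:
Δλ₁ = 2.4263 × (1 - cos(52°))
Δλ₁ = 2.4263 × 0.3843
Δλ₁ = 0.9325 pm

For θ₂ = 134°:
Δλ₂ = 2.4263 × (1 - cos(134°))
Δλ₂ = 2.4263 × 1.6947
Δλ₂ = 4.1118 pm

The 134° angle produces the larger shift.
Ratio: 4.1118/0.9325 = 4.409

(Intermediate values are shown rounded; full precision is carried through to the final answer.)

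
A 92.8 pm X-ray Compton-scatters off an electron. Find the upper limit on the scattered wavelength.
97.6526 pm (at θ = 180°)

The Compton shift is Δλ = λ_C(1 − cos θ).

Since cos θ ranges from −1 to 1, the factor (1 − cos θ) ranges from 0 to 2; the maximum shift occurs at θ = 180° (backscattering):
Δλ_max = 2λ_C = 2 × 2.4263 pm = 4.8526 pm

Maximum scattered wavelength:
λ'_max = λ₀ + Δλ_max = 92.8 + 4.8526 = 97.6526 pm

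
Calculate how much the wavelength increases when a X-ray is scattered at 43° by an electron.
0.6518 pm

Using the Compton scattering formula:
Δλ = λ_C(1 - cos θ)

where λ_C = h/(m_e·c) ≈ 2.4263 pm is the Compton wavelength of an electron.

For θ = 43°:
cos(43°) = 0.7314
1 - cos(43°) = 0.2686

Δλ = 2.4263 × 0.2686
Δλ = 0.6518 pm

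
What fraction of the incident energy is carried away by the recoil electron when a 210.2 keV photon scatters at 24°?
0.0343 (or 3.43%)

Calculate initial and final photon energies:

Initial: E₀ = 210.2 keV → λ₀ = 5.8984 pm
Compton shift: Δλ = 0.2098 pm
Final wavelength: λ' = 6.1082 pm
Final energy: E' = 202.9813 keV

Fractional energy loss:
(E₀ - E')/E₀ = (210.2000 - 202.9813)/210.2000
= 7.2187/210.2000
= 0.0343
= 3.43%

(Intermediate values are shown rounded; full precision is carried through to the final answer.)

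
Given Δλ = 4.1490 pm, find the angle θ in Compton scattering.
135.24°

From the Compton formula Δλ = λ_C(1 - cos θ), we can solve for θ:

cos θ = 1 - Δλ/λ_C

Given:
- Δλ = 4.1490 pm
- λ_C = h/(m_e·c) ≈ 2.42631024 pm

cos θ = 1 - 4.1490/2.42631024
cos θ = 1 - 1.710004
cos θ = -0.710004

θ = arccos(-0.710004)
θ = 135.24°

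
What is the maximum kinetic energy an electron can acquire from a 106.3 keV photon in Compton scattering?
31.2319 keV

Maximum energy transfer occurs at θ = 180° (backscattering).

Initial photon: E₀ = 106.3 keV → λ₀ = 11.6636 pm

Maximum Compton shift (at 180°):
Δλ_max = 2λ_C = 2 × 2.4263 = 4.8526 pm

Final wavelength:
λ' = 11.6636 + 4.8526 = 16.5162 pm

Minimum photon energy (maximum energy to electron):
E'_min = hc/λ' = 75.0681 keV

Maximum electron kinetic energy:
K_max = E₀ - E'_min = 106.3000 - 75.0681 = 31.2319 keV

(Intermediate values are shown rounded; full precision is carried through to the final answer.)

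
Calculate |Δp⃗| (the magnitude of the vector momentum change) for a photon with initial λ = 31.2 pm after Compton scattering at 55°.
1.9307e-23 kg·m/s

Photon momentum magnitude is p = h/λ.

Initial momentum:
p₀ = h/λ = 6.6261e-34/3.1200e-11 = 2.1237e-23 kg·m/s

After scattering:
λ' = λ + Δλ = 31.2 + 1.0346 = 32.2346 pm
p' = h/λ' = 6.6261e-34/3.2235e-11 = 2.0556e-23 kg·m/s

Momentum is a vector; the scattered photon's direction makes angle θ = 55° with the incident direction. The magnitude of the vector change Δp⃗ = p⃗₀ − p⃗' is found from the law of cosines:
|Δp⃗|² = p₀² + p'² − 2p₀p'cos θ
|Δp⃗|² = (2.1237e-23)² + (2.0556e-23)² − 2·2.1237e-23·2.0556e-23·cos(55°)
|Δp⃗| = 1.9307e-23 kg·m/s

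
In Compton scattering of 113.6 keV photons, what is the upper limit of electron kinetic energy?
34.9634 keV

Maximum energy transfer occurs at θ = 180° (backscattering).

Initial photon: E₀ = 113.6 keV → λ₀ = 10.9141 pm

Maximum Compton shift (at 180°):
Δλ_max = 2λ_C = 2 × 2.4263 = 4.8526 pm

Final wavelength:
λ' = 10.9141 + 4.8526 = 15.7667 pm

Minimum photon energy (maximum energy to electron):
E'_min = hc/λ' = 78.6366 keV

Maximum electron kinetic energy:
K_max = E₀ - E'_min = 113.6000 - 78.6366 = 34.9634 keV

(Intermediate values are shown rounded; full precision is carried through to the final answer.)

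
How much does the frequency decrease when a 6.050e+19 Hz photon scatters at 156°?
2.927e+19 Hz (decrease)

Convert frequency to wavelength (c = 299792458 m/s):
λ₀ = c/f₀ = 299792458/6.050e+19 = 4.9552472e-12 m = 4.9552 pm

Calculate Compton shift:
Δλ = λ_C(1 - cos(156°)) = 4.6429 pm

Final wavelength:
λ' = λ₀ + Δλ = 4.9552 + 4.6429 = 9.5981 pm

Final frequency:
f' = c/λ' = 299792458/9.5981022e-12 = 3.1234556e+19 Hz

Frequency shift (decrease):
Δf = f₀ - f' = 6.050e+19 - 3.1234556e+19 = 2.927e+19 Hz

(Intermediate values are shown rounded; full precision is carried through to the final answer.)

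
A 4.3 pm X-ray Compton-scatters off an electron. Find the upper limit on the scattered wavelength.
9.1526 pm (at θ = 180°)

The Compton shift is Δλ = λ_C(1 − cos θ).

Since cos θ ranges from −1 to 1, the factor (1 − cos θ) ranges from 0 to 2; the maximum shift occurs at θ = 180° (backscattering):
Δλ_max = 2λ_C = 2 × 2.4263 pm = 4.8526 pm

Maximum scattered wavelength:
λ'_max = λ₀ + Δλ_max = 4.3 + 4.8526 = 9.1526 pm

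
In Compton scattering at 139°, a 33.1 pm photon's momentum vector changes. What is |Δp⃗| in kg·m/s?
3.5373e-23 kg·m/s

Photon momentum magnitude is p = h/λ.

Initial momentum:
p₀ = h/λ = 6.6261e-34/3.3100e-11 = 2.0018e-23 kg·m/s

After scattering:
λ' = λ + Δλ = 33.1 + 4.2575 = 37.3575 pm
p' = h/λ' = 6.6261e-34/3.7357e-11 = 1.7737e-23 kg·m/s

Momentum is a vector; the scattered photon's direction makes angle θ = 139° with the incident direction. The magnitude of the vector change Δp⃗ = p⃗₀ − p⃗' is found from the law of cosines:
|Δp⃗|² = p₀² + p'² − 2p₀p'cos θ
|Δp⃗|² = (2.0018e-23)² + (1.7737e-23)² − 2·2.0018e-23·1.7737e-23·cos(139°)
|Δp⃗| = 3.5373e-23 kg·m/s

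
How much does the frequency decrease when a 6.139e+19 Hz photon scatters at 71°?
1.541e+19 Hz (decrease)

Convert frequency to wavelength (c = 299792458 m/s):
λ₀ = c/f₀ = 299792458/6.139e+19 = 4.8834087e-12 m = 4.8834 pm

Calculate Compton shift:
Δλ = λ_C(1 - cos(71°)) = 1.6364 pm

Final wavelength:
λ' = λ₀ + Δλ = 4.8834 + 1.6364 = 6.5198 pm

Final frequency:
f' = c/λ' = 299792458/6.5197896e-12 = 4.5981922e+19 Hz

Frequency shift (decrease):
Δf = f₀ - f' = 6.139e+19 - 4.5981922e+19 = 1.541e+19 Hz

(Intermediate values are shown rounded; full precision is carried through to the final answer.)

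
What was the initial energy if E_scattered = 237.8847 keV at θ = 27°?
250.6000 keV

Convert final energy to wavelength (hc ≈ 1239.842 keV·pm):
λ' = hc/E' = 1239.842 / 237.8847 = 5.2119 pm

Calculate the Compton shift:
Δλ = λ_C(1 - cos(27°))
Δλ = 2.4263 × (1 - cos(27°))
Δλ = 0.2645 pm

Initial wavelength:
λ = λ' - Δλ = 5.2119 - 0.2645 = 4.9475 pm

Initial energy:
E = hc/λ = 1239.842 / 4.9475 = 250.6000 keV

(Intermediate values are shown rounded; full precision is carried through to the final answer.)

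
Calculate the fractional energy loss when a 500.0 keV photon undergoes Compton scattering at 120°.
0.5948 (or 59.48%)

Calculate initial and final photon energies:

Initial: E₀ = 500.0 keV → λ₀ = 2.4797 pm
Compton shift: Δλ = 3.6395 pm
Final wavelength: λ' = 6.1191 pm
Final energy: E' = 202.6167 keV

Fractional energy loss:
(E₀ - E')/E₀ = (500.0000 - 202.6167)/500.0000
= 297.3833/500.0000
= 0.5948
= 59.48%

(Intermediate values are shown rounded; full precision is carried through to the final answer.)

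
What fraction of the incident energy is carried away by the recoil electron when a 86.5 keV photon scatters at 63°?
0.0846 (or 8.46%)

Calculate initial and final photon energies:

Initial: E₀ = 86.5 keV → λ₀ = 14.3334 pm
Compton shift: Δλ = 1.3248 pm
Final wavelength: λ' = 15.6582 pm
Final energy: E' = 79.1815 keV

Fractional energy loss:
(E₀ - E')/E₀ = (86.5000 - 79.1815)/86.5000
= 7.3185/86.5000
= 0.0846
= 8.46%

(Intermediate values are shown rounded; full precision is carried through to the final answer.)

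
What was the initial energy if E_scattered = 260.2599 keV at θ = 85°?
486.3999 keV

Convert final energy to wavelength (hc ≈ 1239.842 keV·pm):
λ' = hc/E' = 1239.842 / 260.2599 = 4.7639 pm

Calculate the Compton shift:
Δλ = λ_C(1 - cos(85°))
Δλ = 2.4263 × (1 - cos(85°))
Δλ = 2.2148 pm

Initial wavelength:
λ = λ' - Δλ = 4.7639 - 2.2148 = 2.5490 pm

Initial energy:
E = hc/λ = 1239.842 / 2.5490 = 486.3999 keV

(Intermediate values are shown rounded; full precision is carried through to the final answer.)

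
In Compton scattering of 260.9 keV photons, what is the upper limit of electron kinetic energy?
131.8143 keV

Maximum energy transfer occurs at θ = 180° (backscattering).

Initial photon: E₀ = 260.9 keV → λ₀ = 4.7522 pm

Maximum Compton shift (at 180°):
Δλ_max = 2λ_C = 2 × 2.4263 = 4.8526 pm

Final wavelength:
λ' = 4.7522 + 4.8526 = 9.6048 pm

Minimum photon energy (maximum energy to electron):
E'_min = hc/λ' = 129.0857 keV

Maximum electron kinetic energy:
K_max = E₀ - E'_min = 260.9000 - 129.0857 = 131.8143 keV

(Intermediate values are shown rounded; full precision is carried through to the final answer.)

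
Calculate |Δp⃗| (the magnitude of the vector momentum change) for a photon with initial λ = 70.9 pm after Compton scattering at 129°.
1.6426e-23 kg·m/s

Photon momentum magnitude is p = h/λ.

Initial momentum:
p₀ = h/λ = 6.6261e-34/7.0900e-11 = 9.3457e-24 kg·m/s

After scattering:
λ' = λ + Δλ = 70.9 + 3.9532 = 74.8532 pm
p' = h/λ' = 6.6261e-34/7.4853e-11 = 8.8521e-24 kg·m/s

Momentum is a vector; the scattered photon's direction makes angle θ = 129° with the incident direction. The magnitude of the vector change Δp⃗ = p⃗₀ − p⃗' is found from the law of cosines:
|Δp⃗|² = p₀² + p'² − 2p₀p'cos θ
|Δp⃗|² = (9.3457e-24)² + (8.8521e-24)² − 2·9.3457e-24·8.8521e-24·cos(129°)
|Δp⃗| = 1.6426e-23 kg·m/s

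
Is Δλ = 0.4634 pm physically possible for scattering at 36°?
Yes, consistent

Calculate the expected shift for θ = 36°:

Δλ_expected = λ_C(1 - cos(36°))
Δλ_expected = 2.4263 × (1 - cos(36°))
Δλ_expected = 2.4263 × 0.1910
Δλ_expected = 0.4634 pm

Given shift: 0.4634 pm
Expected shift: 0.4634 pm
Difference: 0.0000 pm

The values match. This is consistent with Compton scattering at the stated angle.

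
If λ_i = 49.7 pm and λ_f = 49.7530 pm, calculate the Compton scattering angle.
12.00°

First find the wavelength shift:
Δλ = λ' - λ = 49.7530 - 49.7 = 0.0530 pm

Using Δλ = λ_C(1 - cos θ), with λ_C = h/(m_e·c) ≈ 2.42631024 pm:
cos θ = 1 - Δλ/λ_C
cos θ = 1 - 0.0530/2.42631024
cos θ = 0.978156

θ = arccos(0.978156)
θ = 12.00°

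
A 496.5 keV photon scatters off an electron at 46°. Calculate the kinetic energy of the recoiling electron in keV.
113.5984 keV

By energy conservation: K_e = E_initial - E_final

First find the scattered photon energy:
Initial wavelength: λ = hc/E = 2.4972 pm
Compton shift: Δλ = λ_C(1 - cos(46°)) = 0.7409 pm
Final wavelength: λ' = 2.4972 + 0.7409 = 3.2380 pm
Final photon energy: E' = hc/λ' = 382.9016 keV

Electron kinetic energy:
K_e = E - E' = 496.5000 - 382.9016 = 113.5984 keV

(Intermediate values are shown rounded; full precision is carried through to the final answer.)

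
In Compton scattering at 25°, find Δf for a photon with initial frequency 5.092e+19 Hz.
1.893e+18 Hz (decrease)

Convert frequency to wavelength (c = 299792458 m/s):
λ₀ = c/f₀ = 299792458/5.092e+19 = 5.8875188e-12 m = 5.8875 pm

Calculate Compton shift:
Δλ = λ_C(1 - cos(25°)) = 0.2273 pm

Final wavelength:
λ' = λ₀ + Δλ = 5.8875 + 0.2273 = 6.1148 pm

Final frequency:
f' = c/λ' = 299792458/6.1148452e-12 = 4.9026991e+19 Hz

Frequency shift (decrease):
Δf = f₀ - f' = 5.092e+19 - 4.9026991e+19 = 1.893e+18 Hz

(Intermediate values are shown rounded; full precision is carried through to the final answer.)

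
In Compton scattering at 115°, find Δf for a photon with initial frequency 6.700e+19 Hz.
2.918e+19 Hz (decrease)

Convert frequency to wavelength (c = 299792458 m/s):
λ₀ = c/f₀ = 299792458/6.700e+19 = 4.4745143e-12 m = 4.4745 pm

Calculate Compton shift:
Δλ = λ_C(1 - cos(115°)) = 3.4517 pm

Final wavelength:
λ' = λ₀ + Δλ = 4.4745 + 3.4517 = 7.9262 pm

Final frequency:
f' = c/λ' = 299792458/7.9262275e-12 = 3.7822843e+19 Hz

Frequency shift (decrease):
Δf = f₀ - f' = 6.700e+19 - 3.7822843e+19 = 2.918e+19 Hz

(Intermediate values are shown rounded; full precision is carried through to the final answer.)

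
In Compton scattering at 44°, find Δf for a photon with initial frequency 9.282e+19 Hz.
1.616e+19 Hz (decrease)

Convert frequency to wavelength (c = 299792458 m/s):
λ₀ = c/f₀ = 299792458/9.282e+19 = 3.2298261e-12 m = 3.2298 pm

Calculate Compton shift:
Δλ = λ_C(1 - cos(44°)) = 0.6810 pm

Final wavelength:
λ' = λ₀ + Δλ = 3.2298 + 0.6810 = 3.9108 pm

Final frequency:
f' = c/λ' = 299792458/3.9107948e-12 = 7.6657680e+19 Hz

Frequency shift (decrease):
Δf = f₀ - f' = 9.282e+19 - 7.6657680e+19 = 1.616e+19 Hz

(Intermediate values are shown rounded; full precision is carried through to the final answer.)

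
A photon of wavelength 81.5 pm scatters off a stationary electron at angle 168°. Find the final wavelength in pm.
86.2996 pm

Using the Compton scattering formula:
λ' = λ + Δλ = λ + λ_C(1 - cos θ)

Given:
- Initial wavelength λ = 81.5 pm
- Scattering angle θ = 168°
- Compton wavelength λ_C ≈ 2.4263 pm

Calculate the shift:
Δλ = 2.4263 × (1 - cos(168°))
Δλ = 2.4263 × 1.9781
Δλ = 4.7996 pm

Final wavelength:
λ' = 81.5 + 4.7996 = 86.2996 pm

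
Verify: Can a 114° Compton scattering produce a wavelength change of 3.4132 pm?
Yes, consistent

Calculate the expected shift for θ = 114°:

Δλ_expected = λ_C(1 - cos(114°))
Δλ_expected = 2.4263 × (1 - cos(114°))
Δλ_expected = 2.4263 × 1.4067
Δλ_expected = 3.4132 pm

Given shift: 3.4132 pm
Expected shift: 3.4132 pm
Difference: 0.0000 pm

The values match. This is consistent with Compton scattering at the stated angle.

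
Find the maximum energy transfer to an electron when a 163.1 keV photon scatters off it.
63.5491 keV

Maximum energy transfer occurs at θ = 180° (backscattering).

Initial photon: E₀ = 163.1 keV → λ₀ = 7.6017 pm

Maximum Compton shift (at 180°):
Δλ_max = 2λ_C = 2 × 2.4263 = 4.8526 pm

Final wavelength:
λ' = 7.6017 + 4.8526 = 12.4543 pm

Minimum photon energy (maximum energy to electron):
E'_min = hc/λ' = 99.5509 keV

Maximum electron kinetic energy:
K_max = E₀ - E'_min = 163.1000 - 99.5509 = 63.5491 keV

(Intermediate values are shown rounded; full precision is carried through to the final answer.)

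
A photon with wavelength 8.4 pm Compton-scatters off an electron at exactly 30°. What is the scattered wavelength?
8.7251 pm

Using the Compton formula: λ' = λ + λ_C(1 − cos θ)

For θ = 30°, cos θ = √3/2 (exact) ≈ 0.8660, so:
1 − cos 30° = 1 − (√3/2) ≈ 0.1340

Δλ = λ_C × 0.1340 = 2.4263 × 0.1340 = 0.3251 pm

λ' = 8.4 + 0.3251 = 8.7251 pm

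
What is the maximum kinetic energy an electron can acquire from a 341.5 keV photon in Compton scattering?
195.3473 keV

Maximum energy transfer occurs at θ = 180° (backscattering).

Initial photon: E₀ = 341.5 keV → λ₀ = 3.6306 pm

Maximum Compton shift (at 180°):
Δλ_max = 2λ_C = 2 × 2.4263 = 4.8526 pm

Final wavelength:
λ' = 3.6306 + 4.8526 = 8.4832 pm

Minimum photon energy (maximum energy to electron):
E'_min = hc/λ' = 146.1527 keV

Maximum electron kinetic energy:
K_max = E₀ - E'_min = 341.5000 - 146.1527 = 195.3473 keV

(Intermediate values are shown rounded; full precision is carried through to the final answer.)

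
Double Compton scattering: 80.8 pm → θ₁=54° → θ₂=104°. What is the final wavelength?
84.8134 pm

Apply Compton shift twice:

First scattering at θ₁ = 54°:
Δλ₁ = λ_C(1 - cos(54°))
Δλ₁ = 2.4263 × 0.4122
Δλ₁ = 1.0002 pm

After first scattering:
λ₁ = 80.8 + 1.0002 = 81.8002 pm

Second scattering at θ₂ = 104°:
Δλ₂ = λ_C(1 - cos(104°))
Δλ₂ = 2.4263 × 1.2419
Δλ₂ = 3.0133 pm

Final wavelength:
λ₂ = 81.8002 + 3.0133 = 84.8134 pm

Total shift: Δλ_total = 1.0002 + 3.0133 = 4.0134 pm

(Intermediate values are shown rounded; full precision is carried through to the final answer.)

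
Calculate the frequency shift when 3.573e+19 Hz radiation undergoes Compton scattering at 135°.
1.181e+19 Hz (decrease)

Convert frequency to wavelength (c = 299792458 m/s):
λ₀ = c/f₀ = 299792458/3.573e+19 = 8.3904970e-12 m = 8.3905 pm

Calculate Compton shift:
Δλ = λ_C(1 - cos(135°)) = 4.1420 pm

Final wavelength:
λ' = λ₀ + Δλ = 8.3905 + 4.1420 = 12.5325 pm

Final frequency:
f' = c/λ' = 299792458/1.2532468e-11 = 2.3921263e+19 Hz

Frequency shift (decrease):
Δf = f₀ - f' = 3.573e+19 - 2.3921263e+19 = 1.181e+19 Hz

(Intermediate values are shown rounded; full precision is carried through to the final answer.)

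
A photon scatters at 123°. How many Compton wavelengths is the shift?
1.5446 λ_C

The Compton shift formula is:
Δλ = λ_C(1 - cos θ)

Dividing both sides by λ_C:
Δλ/λ_C = 1 - cos θ

For θ = 123°:
Δλ/λ_C = 1 - cos(123°)
Δλ/λ_C = 1 - -0.5446
Δλ/λ_C = 1.5446

This means the shift is 1.5446 × λ_C = 3.7478 pm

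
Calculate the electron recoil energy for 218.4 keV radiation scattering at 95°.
69.2857 keV

By energy conservation: K_e = E_initial - E_final

First find the scattered photon energy:
Initial wavelength: λ = hc/E = 5.6769 pm
Compton shift: Δλ = λ_C(1 - cos(95°)) = 2.6378 pm
Final wavelength: λ' = 5.6769 + 2.6378 = 8.3147 pm
Final photon energy: E' = hc/λ' = 149.1143 keV

Electron kinetic energy:
K_e = E - E' = 218.4000 - 149.1143 = 69.2857 keV

(Intermediate values are shown rounded; full precision is carried through to the final answer.)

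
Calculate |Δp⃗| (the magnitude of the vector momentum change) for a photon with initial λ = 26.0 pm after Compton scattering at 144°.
4.4989e-23 kg·m/s

Photon momentum magnitude is p = h/λ.

Initial momentum:
p₀ = h/λ = 6.6261e-34/2.6000e-11 = 2.5485e-23 kg·m/s

After scattering:
λ' = λ + Δλ = 26.0 + 4.3892 = 30.3892 pm
p' = h/λ' = 6.6261e-34/3.0389e-11 = 2.1804e-23 kg·m/s

Momentum is a vector; the scattered photon's direction makes angle θ = 144° with the incident direction. The magnitude of the vector change Δp⃗ = p⃗₀ − p⃗' is found from the law of cosines:
|Δp⃗|² = p₀² + p'² − 2p₀p'cos θ
|Δp⃗|² = (2.5485e-23)² + (2.1804e-23)² − 2·2.5485e-23·2.1804e-23·cos(144°)
|Δp⃗| = 4.4989e-23 kg·m/s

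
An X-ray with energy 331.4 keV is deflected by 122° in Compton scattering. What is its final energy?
166.3484 keV

First convert energy to wavelength:
λ = hc/E, with hc ≈ 1239.842 keV·pm (i.e. 1239.842 eV·nm)

For E = 331.4 keV = 331400 eV:
λ = 1239.842 keV·pm / 331.4 keV
λ = 3.7412 pm

Calculate the Compton shift:
Δλ = λ_C(1 - cos(122°)) = 2.4263 × 1.5299
Δλ = 3.7121 pm

Final wavelength:
λ' = 3.7412 + 3.7121 = 7.4533 pm

Final energy:
E' = hc/λ' = 1239.842 / 7.4533 = 166.3484 keV

(Intermediate values are shown rounded; full precision is carried through to the final answer.)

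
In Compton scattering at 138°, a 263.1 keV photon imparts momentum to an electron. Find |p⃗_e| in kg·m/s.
2.0186e-22 kg·m/s

The electron is initially at rest, so by conservation of momentum:
p⃗_e = p⃗₀ − p⃗'  (incident photon momentum minus scattered photon momentum)

Photon momentum magnitudes (p = h/λ = E/c):
λ₀ = hc/E₀ = 4.7124 pm → p₀ = h/λ₀ = 1.4061e-22 kg·m/s
Δλ = λ_C(1 − cos 138°) = 4.2294 pm
λ' = 8.9418 pm → p' = h/λ' = 7.4102e-23 kg·m/s

The scattered photon makes angle θ = 138° with the incident direction, so by the law of cosines:
|p⃗_e|² = p₀² + p'² − 2p₀p'cos θ
|p⃗_e|² = (1.4061e-22)² + (7.4102e-23)² − 2·1.4061e-22·7.4102e-23·cos(138°)
|p⃗_e| = 2.0186e-22 kg·m/s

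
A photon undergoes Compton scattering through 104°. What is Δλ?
3.0133 pm

Using the Compton scattering formula:
Δλ = λ_C(1 - cos θ)

where λ_C = h/(m_e·c) ≈ 2.4263 pm is the Compton wavelength of an electron.

For θ = 104°:
cos(104°) = -0.2419
1 - cos(104°) = 1.2419

Δλ = 2.4263 × 1.2419
Δλ = 3.0133 pm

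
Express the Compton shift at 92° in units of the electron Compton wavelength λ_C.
1.0349 λ_C

The Compton shift formula is:
Δλ = λ_C(1 - cos θ)

Dividing both sides by λ_C:
Δλ/λ_C = 1 - cos θ

For θ = 92°:
Δλ/λ_C = 1 - cos(92°)
Δλ/λ_C = 1 - -0.0349
Δλ/λ_C = 1.0349

This means the shift is 1.0349 × λ_C = 2.5110 pm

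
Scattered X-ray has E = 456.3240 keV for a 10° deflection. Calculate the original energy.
462.6000 keV

Convert final energy to wavelength (hc ≈ 1239.842 keV·pm):
λ' = hc/E' = 1239.842 / 456.3240 = 2.7170 pm

Calculate the Compton shift:
Δλ = λ_C(1 - cos(10°))
Δλ = 2.4263 × (1 - cos(10°))
Δλ = 0.0369 pm

Initial wavelength:
λ = λ' - Δλ = 2.7170 - 0.0369 = 2.6802 pm

Initial energy:
E = hc/λ = 1239.842 / 2.6802 = 462.6000 keV

(Intermediate values are shown rounded; full precision is carried through to the final answer.)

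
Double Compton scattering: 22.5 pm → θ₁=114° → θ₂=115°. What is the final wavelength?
29.3649 pm

Apply Compton shift twice:

First scattering at θ₁ = 114°:
Δλ₁ = λ_C(1 - cos(114°))
Δλ₁ = 2.4263 × 1.4067
Δλ₁ = 3.4132 pm

After first scattering:
λ₁ = 22.5 + 3.4132 = 25.9132 pm

Second scattering at θ₂ = 115°:
Δλ₂ = λ_C(1 - cos(115°))
Δλ₂ = 2.4263 × 1.4226
Δλ₂ = 3.4517 pm

Final wavelength:
λ₂ = 25.9132 + 3.4517 = 29.3649 pm

Total shift: Δλ_total = 3.4132 + 3.4517 = 6.8649 pm

(Intermediate values are shown rounded; full precision is carried through to the final answer.)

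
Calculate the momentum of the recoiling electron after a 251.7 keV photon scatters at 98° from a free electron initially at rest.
1.6954e-22 kg·m/s

The electron is initially at rest, so by conservation of momentum:
p⃗_e = p⃗₀ − p⃗'  (incident photon momentum minus scattered photon momentum)

Photon momentum magnitudes (p = h/λ = E/c):
λ₀ = hc/E₀ = 4.9259 pm → p₀ = h/λ₀ = 1.3452e-22 kg·m/s
Δλ = λ_C(1 − cos 98°) = 2.7640 pm
λ' = 7.6899 pm → p' = h/λ' = 8.6166e-23 kg·m/s

The scattered photon makes angle θ = 98° with the incident direction, so by the law of cosines:
|p⃗_e|² = p₀² + p'² − 2p₀p'cos θ
|p⃗_e|² = (1.3452e-22)² + (8.6166e-23)² − 2·1.3452e-22·8.6166e-23·cos(98°)
|p⃗_e| = 1.6954e-22 kg·m/s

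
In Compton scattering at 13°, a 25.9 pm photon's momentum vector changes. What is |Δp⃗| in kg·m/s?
5.7856e-24 kg·m/s

Photon momentum magnitude is p = h/λ.

Initial momentum:
p₀ = h/λ = 6.6261e-34/2.5900e-11 = 2.5583e-23 kg·m/s

After scattering:
λ' = λ + Δλ = 25.9 + 0.0622 = 25.9622 pm
p' = h/λ' = 6.6261e-34/2.5962e-11 = 2.5522e-23 kg·m/s

Momentum is a vector; the scattered photon's direction makes angle θ = 13° with the incident direction. The magnitude of the vector change Δp⃗ = p⃗₀ − p⃗' is found from the law of cosines:
|Δp⃗|² = p₀² + p'² − 2p₀p'cos θ
|Δp⃗|² = (2.5583e-23)² + (2.5522e-23)² − 2·2.5583e-23·2.5522e-23·cos(13°)
|Δp⃗| = 5.7856e-24 kg·m/s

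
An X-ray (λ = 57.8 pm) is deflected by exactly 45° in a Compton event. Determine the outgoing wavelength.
58.5106 pm

Using the Compton formula: λ' = λ + λ_C(1 − cos θ)

For θ = 45°, cos θ = √2/2 (exact) ≈ 0.7071, so:
1 − cos 45° = 1 − (√2/2) ≈ 0.2929

Δλ = λ_C × 0.2929 = 2.4263 × 0.2929 = 0.7106 pm

λ' = 57.8 + 0.7106 = 58.5106 pm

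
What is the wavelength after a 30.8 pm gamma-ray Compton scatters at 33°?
31.1914 pm

Using the Compton scattering formula:
λ' = λ + Δλ = λ + λ_C(1 - cos θ)

Given:
- Initial wavelength λ = 30.8 pm
- Scattering angle θ = 33°
- Compton wavelength λ_C ≈ 2.4263 pm

Calculate the shift:
Δλ = 2.4263 × (1 - cos(33°))
Δλ = 2.4263 × 0.1613
Δλ = 0.3914 pm

Final wavelength:
λ' = 30.8 + 0.3914 = 31.1914 pm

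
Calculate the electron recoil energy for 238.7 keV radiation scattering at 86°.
72.3051 keV

By energy conservation: K_e = E_initial - E_final

First find the scattered photon energy:
Initial wavelength: λ = hc/E = 5.1941 pm
Compton shift: Δλ = λ_C(1 - cos(86°)) = 2.2571 pm
Final wavelength: λ' = 5.1941 + 2.2571 = 7.4512 pm
Final photon energy: E' = hc/λ' = 166.3949 keV

Electron kinetic energy:
K_e = E - E' = 238.7000 - 166.3949 = 72.3051 keV

(Intermediate values are shown rounded; full precision is carried through to the final answer.)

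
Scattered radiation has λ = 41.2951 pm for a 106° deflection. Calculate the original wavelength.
38.2000 pm

From λ' = λ + Δλ, we have λ = λ' - Δλ

First calculate the Compton shift:
Δλ = λ_C(1 - cos θ)
Δλ = 2.4263 × (1 - cos(106°))
Δλ = 2.4263 × 1.2756
Δλ = 3.0951 pm

Initial wavelength:
λ = λ' - Δλ
λ = 41.2951 - 3.0951
λ = 38.2000 pm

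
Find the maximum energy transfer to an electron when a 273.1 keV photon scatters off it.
141.0966 keV

Maximum energy transfer occurs at θ = 180° (backscattering).

Initial photon: E₀ = 273.1 keV → λ₀ = 4.5399 pm

Maximum Compton shift (at 180°):
Δλ_max = 2λ_C = 2 × 2.4263 = 4.8526 pm

Final wavelength:
λ' = 4.5399 + 4.8526 = 9.3925 pm

Minimum photon energy (maximum energy to electron):
E'_min = hc/λ' = 132.0034 keV

Maximum electron kinetic energy:
K_max = E₀ - E'_min = 273.1000 - 132.0034 = 141.0966 keV

(Intermediate values are shown rounded; full precision is carried through to the final answer.)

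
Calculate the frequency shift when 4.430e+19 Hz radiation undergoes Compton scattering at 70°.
8.456e+18 Hz (decrease)

Convert frequency to wavelength (c = 299792458 m/s):
λ₀ = c/f₀ = 299792458/4.430e+19 = 6.7673241e-12 m = 6.7673 pm

Calculate Compton shift:
Δλ = λ_C(1 - cos(70°)) = 1.5965 pm

Final wavelength:
λ' = λ₀ + Δλ = 6.7673 + 1.5965 = 8.3638 pm

Final frequency:
f' = c/λ' = 299792458/8.3637874e-12 = 3.5844103e+19 Hz

Frequency shift (decrease):
Δf = f₀ - f' = 4.430e+19 - 3.5844103e+19 = 8.456e+18 Hz

(Intermediate values are shown rounded; full precision is carried through to the final answer.)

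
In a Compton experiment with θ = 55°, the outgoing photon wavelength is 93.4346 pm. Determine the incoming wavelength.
92.4000 pm

From λ' = λ + Δλ, we have λ = λ' - Δλ

First calculate the Compton shift:
Δλ = λ_C(1 - cos θ)
Δλ = 2.4263 × (1 - cos(55°))
Δλ = 2.4263 × 0.4264
Δλ = 1.0346 pm

Initial wavelength:
λ = λ' - Δλ
λ = 93.4346 - 1.0346
λ = 92.4000 pm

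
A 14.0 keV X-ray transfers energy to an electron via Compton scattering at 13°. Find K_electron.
0.0098 keV

By energy conservation: K_e = E_initial - E_final

First find the scattered photon energy:
Initial wavelength: λ = hc/E = 88.5601 pm
Compton shift: Δλ = λ_C(1 - cos(13°)) = 0.0622 pm
Final wavelength: λ' = 88.5601 + 0.0622 = 88.6223 pm
Final photon energy: E' = hc/λ' = 13.9902 keV

Electron kinetic energy:
K_e = E - E' = 14.0000 - 13.9902 = 0.0098 keV

(Intermediate values are shown rounded; full precision is carried through to the final answer.)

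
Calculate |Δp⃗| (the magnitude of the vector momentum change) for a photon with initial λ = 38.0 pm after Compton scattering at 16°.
4.8477e-24 kg·m/s

Photon momentum magnitude is p = h/λ.

Initial momentum:
p₀ = h/λ = 6.6261e-34/3.8000e-11 = 1.7437e-23 kg·m/s

After scattering:
λ' = λ + Δλ = 38.0 + 0.0940 = 38.0940 pm
p' = h/λ' = 6.6261e-34/3.8094e-11 = 1.7394e-23 kg·m/s

Momentum is a vector; the scattered photon's direction makes angle θ = 16° with the incident direction. The magnitude of the vector change Δp⃗ = p⃗₀ − p⃗' is found from the law of cosines:
|Δp⃗|² = p₀² + p'² − 2p₀p'cos θ
|Δp⃗|² = (1.7437e-23)² + (1.7394e-23)² − 2·1.7437e-23·1.7394e-23·cos(16°)
|Δp⃗| = 4.8477e-24 kg·m/s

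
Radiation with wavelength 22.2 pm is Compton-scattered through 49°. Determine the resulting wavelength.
23.0345 pm

Using the Compton scattering formula:
λ' = λ + Δλ = λ + λ_C(1 - cos θ)

Given:
- Initial wavelength λ = 22.2 pm
- Scattering angle θ = 49°
- Compton wavelength λ_C ≈ 2.4263 pm

Calculate the shift:
Δλ = 2.4263 × (1 - cos(49°))
Δλ = 2.4263 × 0.3439
Δλ = 0.8345 pm

Final wavelength:
λ' = 22.2 + 0.8345 = 23.0345 pm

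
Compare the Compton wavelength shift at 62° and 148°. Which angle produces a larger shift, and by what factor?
148° produces the larger shift by a factor of 3.483

Calculate both shifts using Δλ = λ_C(1 - cos θ):

For θ₁ = 62°:
Δλ₁ = 2.4263 × (1 - cos(62°))
Δλ₁ = 2.4263 × 0.5305
Δλ₁ = 1.2872 pm

For θ₂ = 148°:
Δλ₂ = 2.4263 × (1 - cos(148°))
Δλ₂ = 2.4263 × 1.8480
Δλ₂ = 4.4839 pm

The 148° angle produces the larger shift.
Ratio: 4.4839/1.2872 = 3.483

(Intermediate values are shown rounded; full precision is carried through to the final answer.)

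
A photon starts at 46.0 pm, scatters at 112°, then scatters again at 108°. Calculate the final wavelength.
52.5113 pm

Apply Compton shift twice:

First scattering at θ₁ = 112°:
Δλ₁ = λ_C(1 - cos(112°))
Δλ₁ = 2.4263 × 1.3746
Δλ₁ = 3.3352 pm

After first scattering:
λ₁ = 46.0 + 3.3352 = 49.3352 pm

Second scattering at θ₂ = 108°:
Δλ₂ = λ_C(1 - cos(108°))
Δλ₂ = 2.4263 × 1.3090
Δλ₂ = 3.1761 pm

Final wavelength:
λ₂ = 49.3352 + 3.1761 = 52.5113 pm

Total shift: Δλ_total = 3.3352 + 3.1761 = 6.5113 pm

(Intermediate values are shown rounded; full precision is carried through to the final answer.)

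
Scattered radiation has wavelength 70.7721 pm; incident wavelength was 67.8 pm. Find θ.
103.00°

First find the wavelength shift:
Δλ = λ' - λ = 70.7721 - 67.8 = 2.9721 pm

Using Δλ = λ_C(1 - cos θ), with λ_C = h/(m_e·c) ≈ 2.42631024 pm:
cos θ = 1 - Δλ/λ_C
cos θ = 1 - 2.9721/2.42631024
cos θ = -0.224946

θ = arccos(-0.224946)
θ = 103.00°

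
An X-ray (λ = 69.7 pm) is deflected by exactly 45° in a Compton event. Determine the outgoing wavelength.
70.4106 pm

Using the Compton formula: λ' = λ + λ_C(1 − cos θ)

For θ = 45°, cos θ = √2/2 (exact) ≈ 0.7071, so:
1 − cos 45° = 1 − (√2/2) ≈ 0.2929

Δλ = λ_C × 0.2929 = 2.4263 × 0.2929 = 0.7106 pm

λ' = 69.7 + 0.7106 = 70.4106 pm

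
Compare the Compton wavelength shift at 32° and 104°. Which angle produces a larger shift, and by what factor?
104° produces the larger shift by a factor of 8.173

Calculate both shifts using Δλ = λ_C(1 - cos θ):

For θ₁ = 32°:
Δλ₁ = 2.4263 × (1 - cos(32°))
Δλ₁ = 2.4263 × 0.1520
Δλ₁ = 0.3687 pm

For θ₂ = 104°:
Δλ₂ = 2.4263 × (1 - cos(104°))
Δλ₂ = 2.4263 × 1.2419
Δλ₂ = 3.0133 pm

The 104° angle produces the larger shift.
Ratio: 3.0133/0.3687 = 8.173

(Intermediate values are shown rounded; full precision is carried through to the final answer.)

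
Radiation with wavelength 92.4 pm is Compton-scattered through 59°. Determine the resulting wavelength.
93.5767 pm

Using the Compton scattering formula:
λ' = λ + Δλ = λ + λ_C(1 - cos θ)

Given:
- Initial wavelength λ = 92.4 pm
- Scattering angle θ = 59°
- Compton wavelength λ_C ≈ 2.4263 pm

Calculate the shift:
Δλ = 2.4263 × (1 - cos(59°))
Δλ = 2.4263 × 0.4850
Δλ = 1.1767 pm

Final wavelength:
λ' = 92.4 + 1.1767 = 93.5767 pm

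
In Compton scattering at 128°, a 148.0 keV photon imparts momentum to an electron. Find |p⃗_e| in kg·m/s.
1.2003e-22 kg·m/s

The electron is initially at rest, so by conservation of momentum:
p⃗_e = p⃗₀ − p⃗'  (incident photon momentum minus scattered photon momentum)

Photon momentum magnitudes (p = h/λ = E/c):
λ₀ = hc/E₀ = 8.3773 pm → p₀ = h/λ₀ = 7.9095e-23 kg·m/s
Δλ = λ_C(1 − cos 128°) = 3.9201 pm
λ' = 12.2974 pm → p' = h/λ' = 5.3882e-23 kg·m/s

The scattered photon makes angle θ = 128° with the incident direction, so by the law of cosines:
|p⃗_e|² = p₀² + p'² − 2p₀p'cos θ
|p⃗_e|² = (7.9095e-23)² + (5.3882e-23)² − 2·7.9095e-23·5.3882e-23·cos(128°)
|p⃗_e| = 1.2003e-22 kg·m/s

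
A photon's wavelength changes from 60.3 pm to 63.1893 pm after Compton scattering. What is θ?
101.00°

First find the wavelength shift:
Δλ = λ' - λ = 63.1893 - 60.3 = 2.8893 pm

Using Δλ = λ_C(1 - cos θ), with λ_C = h/(m_e·c) ≈ 2.42631024 pm:
cos θ = 1 - Δλ/λ_C
cos θ = 1 - 2.8893/2.42631024
cos θ = -0.190821

θ = arccos(-0.190821)
θ = 101.00°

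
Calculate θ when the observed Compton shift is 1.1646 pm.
58.67°

From the Compton formula Δλ = λ_C(1 - cos θ), we can solve for θ:

cos θ = 1 - Δλ/λ_C

Given:
- Δλ = 1.1646 pm
- λ_C = h/(m_e·c) ≈ 2.42631024 pm

cos θ = 1 - 1.1646/2.42631024
cos θ = 1 - 0.479988
cos θ = 0.520012

θ = arccos(0.520012)
θ = 58.67°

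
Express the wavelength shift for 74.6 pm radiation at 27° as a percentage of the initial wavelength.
0.3545%

Calculate the Compton shift:
Δλ = λ_C(1 - cos(27°))
Δλ = 2.4263 × (1 - cos(27°))
Δλ = 2.4263 × 0.1090
Δλ = 0.2645 pm

Percentage change:
(Δλ/λ₀) × 100 = (0.2645/74.6) × 100
= 0.3545%

(Intermediate values are shown rounded; full precision is carried through to the final answer.)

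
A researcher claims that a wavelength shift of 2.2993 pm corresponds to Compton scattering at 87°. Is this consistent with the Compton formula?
Yes, consistent

Calculate the expected shift for θ = 87°:

Δλ_expected = λ_C(1 - cos(87°))
Δλ_expected = 2.4263 × (1 - cos(87°))
Δλ_expected = 2.4263 × 0.9477
Δλ_expected = 2.2993 pm

Given shift: 2.2993 pm
Expected shift: 2.2993 pm
Difference: 0.0000 pm

The values match. This is consistent with Compton scattering at the stated angle.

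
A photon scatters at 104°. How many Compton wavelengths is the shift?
1.2419 λ_C

The Compton shift formula is:
Δλ = λ_C(1 - cos θ)

Dividing both sides by λ_C:
Δλ/λ_C = 1 - cos θ

For θ = 104°:
Δλ/λ_C = 1 - cos(104°)
Δλ/λ_C = 1 - -0.2419
Δλ/λ_C = 1.2419

This means the shift is 1.2419 × λ_C = 3.0133 pm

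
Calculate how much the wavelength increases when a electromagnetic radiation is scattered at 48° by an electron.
0.8028 pm

Using the Compton scattering formula:
Δλ = λ_C(1 - cos θ)

where λ_C = h/(m_e·c) ≈ 2.4263 pm is the Compton wavelength of an electron.

For θ = 48°:
cos(48°) = 0.6691
1 - cos(48°) = 0.3309

Δλ = 2.4263 × 0.3309
Δλ = 0.8028 pm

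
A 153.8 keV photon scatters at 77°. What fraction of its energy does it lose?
0.1891 (or 18.91%)

Calculate initial and final photon energies:

Initial: E₀ = 153.8 keV → λ₀ = 8.0614 pm
Compton shift: Δλ = 1.8805 pm
Final wavelength: λ' = 9.9419 pm
Final energy: E' = 124.7087 keV

Fractional energy loss:
(E₀ - E')/E₀ = (153.8000 - 124.7087)/153.8000
= 29.0913/153.8000
= 0.1891
= 18.91%

(Intermediate values are shown rounded; full precision is carried through to the final answer.)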